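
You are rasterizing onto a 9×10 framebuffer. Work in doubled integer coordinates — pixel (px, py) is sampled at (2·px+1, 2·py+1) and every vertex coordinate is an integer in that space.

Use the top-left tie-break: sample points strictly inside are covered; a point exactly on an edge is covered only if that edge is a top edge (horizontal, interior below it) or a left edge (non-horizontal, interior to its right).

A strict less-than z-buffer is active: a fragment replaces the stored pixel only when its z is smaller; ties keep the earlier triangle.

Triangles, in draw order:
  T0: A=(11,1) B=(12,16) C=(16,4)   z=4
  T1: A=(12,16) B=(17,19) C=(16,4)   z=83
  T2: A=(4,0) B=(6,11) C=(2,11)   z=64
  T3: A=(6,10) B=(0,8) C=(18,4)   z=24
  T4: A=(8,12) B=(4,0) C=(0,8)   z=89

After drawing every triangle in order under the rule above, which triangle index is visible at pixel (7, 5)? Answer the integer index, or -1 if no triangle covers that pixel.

T0:
  2·area = 72  (B↔C swapped to make it positive)
  edge (11, 1)→(16, 4): d=(5,3) right/bottom  bias=-1
  edge (16, 4)→(12, 16): d=(-4,12) right/bottom  bias=-1
  edge (12, 16)→(11, 1): d=(-1,-15) top-left  bias=+0
    (5,0)@(11, 1): e=[0,72,0] → ·  [on edge]
    (8,0)@(17, 1): e=[-18,0,90] → ·  [on edge]
    (6,1)@(13, 3): e=[4,40,28] → █
    (7,1)@(15, 3): e=[-2,16,58] → ·
    (6,2)@(13, 5): e=[14,32,26] → █
    (7,2)@(15, 5): e=[8,8,56] → █
    (8,2)@(17, 5): e=[2,-16,86] → ·
    (6,3)@(13, 7): e=[24,24,24] → █
    (7,3)@(15, 7): e=[18,0,54] → ·  [on edge]
    (6,4)@(13, 9): e=[34,16,22] → █
    (7,4)@(15, 9): e=[28,-8,52] → ·
    (6,5)@(13, 11): e=[44,8,20] → █
    (6,6)@(13, 13): e=[54,0,18] → ·  [on edge]
    (5,9)@(11, 19): e=[90,0,-18] → ·  [on edge]
  covered (6 px):
    · · · · · · · · ·
    · · · · · · █ · ·
    · · · · · · █ █ ·
    · · · · · · █ · ·
    · · · · · · █ · ·
    · · · · · · █ · ·
    · · · · · · · · ·
    · · · · · · · · ·
    · · · · · · · · ·
    · · · · · · · · ·
T1:
  2·area = 72  (B↔C swapped to make it positive)
  edge (12, 16)→(16, 4): d=(4,-12) top-left  bias=+0
  edge (16, 4)→(17, 19): d=(1,15) right/bottom  bias=-1
  edge (17, 19)→(12, 16): d=(-5,-3) top-left  bias=+0
    (8,0)@(17, 1): e=[0,-18,90] → ·  [on edge]
    (7,3)@(15, 7): e=[0,18,54] → █  [on edge]
    (8,3)@(17, 7): e=[24,-12,60] → ·
    (7,4)@(15, 9): e=[8,20,44] → █
    (8,4)@(17, 9): e=[32,-10,50] → ·
    (7,5)@(15, 11): e=[16,22,34] → █
    (8,5)@(17, 11): e=[40,-8,40] → ·
    (3,6)@(7, 13): e=[-72,144,0] → ·  [on edge]
    (6,6)@(13, 13): e=[0,54,18] → █  [on edge]
    (8,6)@(17, 13): e=[48,-6,30] → ·
    (6,7)@(13, 15): e=[8,56,8] → █
    (8,7)@(17, 15): e=[56,-4,20] → ·
    (5,9)@(11, 19): e=[0,90,-18] → ·  [on edge]
    (8,9)@(17, 19): e=[72,0,0] → ·  [on edge]
  covered (8 px):
    · · · · · · · · ·
    · · · · · · · · ·
    · · · · · · · · ·
    · · · · · · · █ ·
    · · · · · · · █ ·
    · · · · · · · █ ·
    · · · · · · █ █ ·
    · · · · · · █ █ ·
    · · · · · · · █ ·
    · · · · · · · · ·
T2:
  2·area = 44
  edge (4, 0)→(6, 11): d=(2,11) right/bottom  bias=-1
  edge (6, 11)→(2, 11): d=(-4,0) right/bottom  bias=-1
  edge (2, 11)→(4, 0): d=(2,-11) top-left  bias=+0
    (1,3)@(3, 7): e=[25,16,3] → █
    (2,3)@(5, 7): e=[3,16,25] → █
    (3,3)@(7, 7): e=[-19,16,47] → ·
    (1,4)@(3, 9): e=[29,8,7] → █
    (3,4)@(7, 9): e=[-15,8,51] → ·
    (0,5)@(1, 11): e=[55,0,-11] → ·  [on edge]
    (1,5)@(3, 11): e=[33,0,11] → ·  [on edge]
    (2,5)@(5, 11): e=[11,0,33] → ·  [on edge]
    (3,5)@(7, 11): e=[-11,0,55] → ·  [on edge]
    (4,5)@(9, 11): e=[-33,0,77] → ·  [on edge]
    (5,5)@(11, 11): e=[-55,0,99] → ·  [on edge]
    (6,5)@(13, 11): e=[-77,0,121] → ·  [on edge]
    (7,5)@(15, 11): e=[-99,0,143] → ·  [on edge]
    (8,5)@(17, 11): e=[-121,0,165] → ·  [on edge]
  covered (4 px):
    · · · · · · · · ·
    · · · · · · · · ·
    · · · · · · · · ·
    · █ █ · · · · · ·
    · █ █ · · · · · ·
    · · · · · · · · ·
    · · · · · · · · ·
    · · · · · · · · ·
    · · · · · · · · ·
    · · · · · · · · ·
T3:
  2·area = 60
  edge (6, 10)→(0, 8): d=(-6,-2) top-left  bias=+0
  edge (0, 8)→(18, 4): d=(18,-4) top-left  bias=+0
  edge (18, 4)→(6, 10): d=(-12,6) right/bottom  bias=-1
    (7,2)@(15, 5): e=[48,6,6] → █
    (8,2)@(17, 5): e=[52,14,-6] → ·
    (2,3)@(5, 7): e=[16,2,42] → █
    (3,3)@(7, 7): e=[20,10,30] → █
    (4,3)@(9, 7): e=[24,18,18] → █
    (5,3)@(11, 7): e=[28,26,6] → █
    (6,3)@(13, 7): e=[32,34,-6] → ·
    (7,3)@(15, 7): e=[36,42,-18] → ·
    (1,4)@(3, 9): e=[0,30,30] → █  [on edge]
    (4,4)@(9, 9): e=[12,54,-6] → ·
    (5,4)@(11, 9): e=[16,62,-18] → ·
    (1,5)@(3, 11): e=[-12,66,6] → ·
    (4,5)@(9, 11): e=[0,90,-30] → ·  [on edge]
    (7,6)@(15, 13): e=[0,150,-90] → ·  [on edge]
  covered (8 px):
    · · · · · · · · ·
    · · · · · · · · ·
    · · · · · · · █ ·
    · · █ █ █ █ · · ·
    · █ █ █ · · · · ·
    · · · · · · · · ·
    · · · · · · · · ·
    · · · · · · · · ·
    · · · · · · · · ·
    · · · · · · · · ·
T4:
  2·area = 80  (B↔C swapped to make it positive)
  edge (8, 12)→(0, 8): d=(-8,-4) top-left  bias=+0
  edge (0, 8)→(4, 0): d=(4,-8) top-left  bias=+0
  edge (4, 0)→(8, 12): d=(4,12) right/bottom  bias=-1
    (1,1)@(3, 3): e=[52,4,24] → █
    (2,1)@(5, 3): e=[60,20,0] → ·  [on edge]
    (1,2)@(3, 5): e=[36,12,32] → █
    (2,2)@(5, 5): e=[44,28,8] → █
    (3,2)@(7, 5): e=[52,44,-16] → ·
    (0,3)@(1, 7): e=[12,4,64] → █
    (3,3)@(7, 7): e=[36,52,-8] → ·
    (0,4)@(1, 9): e=[-4,12,72] → ·
    (1,4)@(3, 9): e=[4,28,48] → █
    (3,4)@(7, 9): e=[20,60,0] → ·  [on edge]
    (1,5)@(3, 11): e=[-12,36,56] → ·
    (2,5)@(5, 11): e=[-4,52,32] → ·
    (4,7)@(9, 15): e=[-20,100,0] → ·  [on edge]
  covered (9 px):
    · · · · · · · · ·
    · █ · · · · · · ·
    · █ █ · · · · · ·
    █ █ █ · · · · · ·
    · █ █ · · · · · ·
    · · · █ · · · · ·
    · · · · · · · · ·
    · · · · · · · · ·
    · · · · · · · · ·
    · · · · · · · · ·

Z-buffer (winner per pixel, '.' = empty):
  . . . . . . . . .
  . 4 . . . . 0 . .
  . 4 4 . . . 0 0 .
  4 2 3 3 3 3 0 1 .
  . 3 3 3 . . 0 1 .
  . . . 4 . . 0 1 .
  . . . . . . 1 1 .
  . . . . . . 1 1 .
  . . . . . . . 1 .
  . . . . . . . . .

Final: 1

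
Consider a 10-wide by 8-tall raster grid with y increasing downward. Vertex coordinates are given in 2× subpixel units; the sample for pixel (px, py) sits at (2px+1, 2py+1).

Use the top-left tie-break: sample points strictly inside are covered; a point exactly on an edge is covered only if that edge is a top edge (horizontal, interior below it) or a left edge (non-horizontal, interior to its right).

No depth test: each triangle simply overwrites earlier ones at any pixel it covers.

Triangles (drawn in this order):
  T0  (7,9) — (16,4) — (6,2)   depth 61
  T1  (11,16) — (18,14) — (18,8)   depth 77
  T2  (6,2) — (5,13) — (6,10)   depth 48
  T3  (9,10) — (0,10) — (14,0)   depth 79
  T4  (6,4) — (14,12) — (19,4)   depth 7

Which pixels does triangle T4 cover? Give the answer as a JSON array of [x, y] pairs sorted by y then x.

T0:
  2·area = 68  (B↔C swapped to make it positive)
  edge (7, 9)→(6, 2): d=(-1,-7) top-left  bias=+0
  edge (6, 2)→(16, 4): d=(10,2) right/bottom  bias=-1
  edge (16, 4)→(7, 9): d=(-9,5) right/bottom  bias=-1
    (0,0)@(1, 1): e=[-34,0,102] → ·  [on edge]
    (3,1)@(7, 3): e=[6,8,54] → █
    (4,1)@(9, 3): e=[20,4,44] → █
    (5,1)@(11, 3): e=[34,0,34] → ·  [on edge]
    (3,2)@(7, 5): e=[4,28,36] → █
    (5,2)@(11, 5): e=[32,20,16] → █
    (6,2)@(13, 5): e=[46,16,6] → █
    (7,2)@(15, 5): e=[60,12,-4] → ·
    (3,3)@(7, 7): e=[2,48,18] → █
    (5,3)@(11, 7): e=[30,40,-2] → ·
    (6,3)@(13, 7): e=[44,36,-12] → ·
    (3,4)@(7, 9): e=[0,68,0] → ·  [on edge]
  covered (8 px):
    · · · · · · · · · ·
    · · · █ █ · · · · ·
    · · · █ █ █ █ · · ·
    · · · █ █ · · · · ·
    · · · · · · · · · ·
    · · · · · · · · · ·
    · · · · · · · · · ·
    · · · · · · · · · ·
T1:
  2·area = 42  (B↔C swapped to make it positive)
  edge (11, 16)→(18, 8): d=(7,-8) top-left  bias=+0
  edge (18, 8)→(18, 14): d=(0,6) right/bottom  bias=-1
  edge (18, 14)→(11, 16): d=(-7,2) right/bottom  bias=-1
    (8,5)@(17, 11): e=[13,6,23] → █
    (9,5)@(19, 11): e=[29,-6,19] → ·
    (7,6)@(15, 13): e=[11,18,13] → █
    (9,6)@(19, 13): e=[43,-6,5] → ·
    (6,7)@(13, 15): e=[9,30,3] → █
    (7,7)@(15, 15): e=[25,18,-1] → ·
    (8,7)@(17, 15): e=[41,6,-5] → ·
  covered (4 px):
    · · · · · · · · · ·
    · · · · · · · · · ·
    · · · · · · · · · ·
    · · · · · · · · · ·
    · · · · · · · · · ·
    · · · · · · · · █ ·
    · · · · · · · █ █ ·
    · · · · · · █ · · ·
T2:
  2·area = 8  (B↔C swapped to make it positive)
  edge (6, 2)→(6, 10): d=(0,8) right/bottom  bias=-1
  edge (6, 10)→(5, 13): d=(-1,3) right/bottom  bias=-1
  edge (5, 13)→(6, 2): d=(1,-11) top-left  bias=+0
    (4,0)@(9, 1): e=[-24,0,32] → ·  [on edge]
    (3,3)@(7, 7): e=[-8,0,16] → ·  [on edge]
    (2,6)@(5, 13): e=[8,0,0] → ·  [on edge]
  covered (0 px):
    · · · · · · · · · ·
    · · · · · · · · · ·
    · · · · · · · · · ·
    · · · · · · · · · ·
    · · · · · · · · · ·
    · · · · · · · · · ·
    · · · · · · · · · ·
    · · · · · · · · · ·
T3:
  2·area = 90
  edge (9, 10)→(0, 10): d=(-9,0) right/bottom  bias=-1
  edge (0, 10)→(14, 0): d=(14,-10) top-left  bias=+0
  edge (14, 0)→(9, 10): d=(-5,10) right/bottom  bias=-1
    (6,0)@(13, 1): e=[81,4,5] → █
    (7,0)@(15, 1): e=[81,24,-15] → ·
    (5,1)@(11, 3): e=[63,12,15] → █
    (6,1)@(13, 3): e=[63,32,-5] → ·
    (3,2)@(7, 5): e=[45,0,45] → █  [on edge]
    (4,2)@(9, 5): e=[45,20,25] → █
    (6,2)@(13, 5): e=[45,60,-15] → ·
    (2,3)@(5, 7): e=[27,8,55] → █
    (5,3)@(11, 7): e=[27,68,-5] → ·
    (1,4)@(3, 9): e=[9,16,65] → █
    (5,4)@(11, 9): e=[9,96,-15] → ·
    (1,5)@(3, 11): e=[-9,44,55] → ·
  covered (12 px):
    · · · · · · █ · · ·
    · · · · · █ · · · ·
    · · · █ █ █ · · · ·
    · · █ █ █ · · · · ·
    · █ █ █ █ · · · · ·
    · · · · · · · · · ·
    · · · · · · · · · ·
    · · · · · · · · · ·
T4:
  2·area = 104  (B↔C swapped to make it positive)
  edge (6, 4)→(19, 4): d=(13,0) top-left  bias=+0
  edge (19, 4)→(14, 12): d=(-5,8) right/bottom  bias=-1
  edge (14, 12)→(6, 4): d=(-8,-8) top-left  bias=+0
    (1,0)@(3, 1): e=[-39,143,0] → ·  [on edge]
    (2,1)@(5, 3): e=[-13,117,0] → ·  [on edge]
    (3,2)@(7, 5): e=[13,91,0] → █  [on edge]
    (4,2)@(9, 5): e=[13,75,16] → █
    (5,2)@(11, 5): e=[13,59,32] → █
    (6,2)@(13, 5): e=[13,43,48] → █
    (7,2)@(15, 5): e=[13,27,64] → █
    (8,2)@(17, 5): e=[13,11,80] → █
    (9,2)@(19, 5): e=[13,-5,96] → ·
    (3,3)@(7, 7): e=[39,81,-16] → ·
    (4,3)@(9, 7): e=[39,65,0] → █  [on edge]
    (9,3)@(19, 7): e=[39,-15,80] → ·
    (5,4)@(11, 9): e=[65,39,0] → █  [on edge]
    (6,5)@(13, 11): e=[91,13,0] → █  [on edge]
    (7,6)@(15, 13): e=[117,-13,0] → ·  [on edge]
    (8,7)@(17, 15): e=[143,-39,0] → ·  [on edge]
  covered (15 px):
    · · · · · · · · · ·
    · · · · · · · · · ·
    · · · █ █ █ █ █ █ ·
    · · · · █ █ █ █ █ ·
    · · · · · █ █ █ · ·
    · · · · · · █ · · ·
    · · · · · · · · · ·
    · · · · · · · · · ·

Result: [[3,2],[4,2],[5,2],[6,2],[7,2],[8,2],[4,3],[5,3],[6,3],[7,3],[8,3],[5,4],[6,4],[7,4],[6,5]]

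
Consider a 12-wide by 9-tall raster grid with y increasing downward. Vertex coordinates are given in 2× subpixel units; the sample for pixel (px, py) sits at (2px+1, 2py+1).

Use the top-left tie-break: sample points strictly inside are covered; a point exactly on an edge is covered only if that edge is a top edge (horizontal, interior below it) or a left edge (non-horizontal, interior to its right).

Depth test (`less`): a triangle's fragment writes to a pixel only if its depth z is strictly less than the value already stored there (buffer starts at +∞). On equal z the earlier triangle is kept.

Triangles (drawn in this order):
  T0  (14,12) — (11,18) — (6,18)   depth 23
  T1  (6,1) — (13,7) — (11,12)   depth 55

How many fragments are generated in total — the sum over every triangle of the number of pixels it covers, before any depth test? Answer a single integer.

T0:
  2·area = 30
  edge (14, 12)→(11, 18): d=(-3,6) right/bottom  bias=-1
  edge (11, 18)→(6, 18): d=(-5,0) right/bottom  bias=-1
  edge (6, 18)→(14, 12): d=(8,-6) top-left  bias=+0
    (6,6)@(13, 13): e=[3,25,2] → █
    (7,6)@(15, 13): e=[-9,25,14] → ·
    (5,7)@(11, 15): e=[9,15,6] → █
    (6,7)@(13, 15): e=[-3,15,18] → ·
    (4,8)@(9, 17): e=[15,5,10] → █
    (6,8)@(13, 17): e=[-9,5,34] → ·
  covered (4 px):
    · · · · · · · · · · · ·
    · · · · · · · · · · · ·
    · · · · · · · · · · · ·
    · · · · · · · · · · · ·
    · · · · · · · · · · · ·
    · · · · · · · · · · · ·
    · · · · · · █ · · · · ·
    · · · · · █ · · · · · ·
    · · · · █ █ · · · · · ·
T1:
  2·area = 47
  edge (6, 1)→(13, 7): d=(7,6) right/bottom  bias=-1
  edge (13, 7)→(11, 12): d=(-2,5) right/bottom  bias=-1
  edge (11, 12)→(6, 1): d=(-5,-11) top-left  bias=+0
    (3,1)@(7, 3): e=[8,38,1] → █
    (4,1)@(9, 3): e=[-4,28,23] → ·
    (3,2)@(7, 5): e=[22,34,-9] → ·
    (4,2)@(9, 5): e=[10,24,13] → █
    (5,2)@(11, 5): e=[-2,14,35] → ·
    (4,3)@(9, 7): e=[24,20,3] → █
    (5,3)@(11, 7): e=[12,10,25] → █
    (6,3)@(13, 7): e=[0,0,47] → ·  [on edge]
    (4,4)@(9, 9): e=[38,16,-7] → ·
    (5,4)@(11, 9): e=[26,6,15] → █
    (6,4)@(13, 9): e=[14,-4,37] → ·
    (5,5)@(11, 11): e=[40,2,5] → █
    (4,8)@(9, 17): e=[94,0,-47] → ·  [on edge]
  covered (6 px):
    · · · · · · · · · · · ·
    · · · █ · · · · · · · ·
    · · · · █ · · · · · · ·
    · · · · █ █ · · · · · ·
    · · · · · █ · · · · · ·
    · · · · · █ · · · · · ·
    · · · · · · · · · · · ·
    · · · · · · · · · · · ·
    · · · · · · · · · · · ·

Final: 10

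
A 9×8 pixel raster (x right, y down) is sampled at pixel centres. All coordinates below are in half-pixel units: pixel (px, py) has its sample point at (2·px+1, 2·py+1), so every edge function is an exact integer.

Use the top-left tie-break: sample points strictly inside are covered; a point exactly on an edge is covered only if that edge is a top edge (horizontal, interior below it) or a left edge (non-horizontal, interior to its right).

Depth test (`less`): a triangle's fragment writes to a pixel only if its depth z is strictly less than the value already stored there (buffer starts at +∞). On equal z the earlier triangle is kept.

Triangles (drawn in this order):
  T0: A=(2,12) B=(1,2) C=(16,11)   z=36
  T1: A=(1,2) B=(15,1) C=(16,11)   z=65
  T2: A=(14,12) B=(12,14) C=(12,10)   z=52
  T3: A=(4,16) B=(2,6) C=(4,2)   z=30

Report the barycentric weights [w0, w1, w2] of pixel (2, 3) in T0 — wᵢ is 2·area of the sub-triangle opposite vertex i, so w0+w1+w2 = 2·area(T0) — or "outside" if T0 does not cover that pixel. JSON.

T0:
  2·area = 141
  edge (2, 12)→(1, 2): d=(-1,-10) top-left  bias=+0
  edge (1, 2)→(16, 11): d=(15,9) right/bottom  bias=-1
  edge (16, 11)→(2, 12): d=(-14,1) right/bottom  bias=-1
    (1,2)@(3, 5): e=[17,27,97] → █
    (2,2)@(5, 5): e=[37,9,95] → █
    (3,2)@(7, 5): e=[57,-9,93] → ·
    (1,3)@(3, 7): e=[15,57,69] → █
    (3,3)@(7, 7): e=[55,21,65] → █
    (4,3)@(9, 7): e=[75,3,63] → █
    (5,3)@(11, 7): e=[95,-15,61] → ·
    (1,4)@(3, 9): e=[13,87,41] → █
    (5,4)@(11, 9): e=[93,15,33] → █
    (6,4)@(13, 9): e=[113,-3,31] → ·
    (1,5)@(3, 11): e=[11,117,13] → █
    (6,5)@(13, 11): e=[111,27,3] → █
  covered (18 px):
    · · · · · · · · ·
    · · · · · · · · ·
    · █ █ · · · · · ·
    · █ █ █ █ · · · ·
    · █ █ █ █ █ · · ·
    · █ █ █ █ █ █ █ ·
    · · · · · · · · ·
    · · · · · · · · ·
T1:
  2·area = 141
  edge (1, 2)→(15, 1): d=(14,-1) top-left  bias=+0
  edge (15, 1)→(16, 11): d=(1,10) right/bottom  bias=-1
  edge (16, 11)→(1, 2): d=(-15,-9) top-left  bias=+0
    (7,0)@(15, 1): e=[0,0,141] → ·  [on edge]
    (1,1)@(3, 3): e=[16,122,3] → █
    (2,1)@(5, 3): e=[18,102,21] → █
    (3,1)@(7, 3): e=[20,82,39] → █
    (4,1)@(9, 3): e=[22,62,57] → █
    (5,1)@(11, 3): e=[24,42,75] → █
    (6,1)@(13, 3): e=[26,22,93] → █
    (7,1)@(15, 3): e=[28,2,111] → █
    (8,1)@(17, 3): e=[30,-18,129] → ·
    (1,2)@(3, 5): e=[44,124,-27] → ·
    (2,2)@(5, 5): e=[46,104,-9] → ·
    (3,2)@(7, 5): e=[48,84,9] → █
  covered (17 px):
    · · · · · · · · ·
    · █ █ █ █ █ █ █ ·
    · · · █ █ █ █ █ ·
    · · · · · █ █ █ ·
    · · · · · · █ █ ·
    · · · · · · · · ·
    · · · · · · · · ·
    · · · · · · · · ·
T2:
  2·area = 8
  edge (14, 12)→(12, 14): d=(-2,2) right/bottom  bias=-1
  edge (12, 14)→(12, 10): d=(0,-4) top-left  bias=+0
  edge (12, 10)→(14, 12): d=(2,2) right/bottom  bias=-1
    (1,0)@(3, 1): e=[44,-36,0] → ·  [on edge]
    (2,1)@(5, 3): e=[36,-28,0] → ·  [on edge]
    (3,2)@(7, 5): e=[28,-20,0] → ·  [on edge]
    (4,3)@(9, 7): e=[20,-12,0] → ·  [on edge]
    (5,4)@(11, 9): e=[12,-4,0] → ·  [on edge]
    (8,4)@(17, 9): e=[0,20,-12] → ·  [on edge]
    (6,5)@(13, 11): e=[4,4,0] → ·  [on edge]
    (7,5)@(15, 11): e=[0,12,-4] → ·  [on edge]
    (6,6)@(13, 13): e=[0,4,4] → ·  [on edge]
    (7,6)@(15, 13): e=[-4,12,0] → ·  [on edge]
    (5,7)@(11, 15): e=[0,-4,12] → ·  [on edge]
    (8,7)@(17, 15): e=[-12,20,0] → ·  [on edge]
  covered (0 px):
    · · · · · · · · ·
    · · · · · · · · ·
    · · · · · · · · ·
    · · · · · · · · ·
    · · · · · · · · ·
    · · · · · · · · ·
    · · · · · · · · ·
    · · · · · · · · ·
T3:
  2·area = 28
  edge (4, 16)→(2, 6): d=(-2,-10) top-left  bias=+0
  edge (2, 6)→(4, 2): d=(2,-4) top-left  bias=+0
  edge (4, 2)→(4, 16): d=(0,14) right/bottom  bias=-1
    (0,0)@(1, 1): e=[0,-14,42] → ·  [on edge]
    (1,2)@(3, 5): e=[12,2,14] → █
    (2,2)@(5, 5): e=[32,10,-14] → ·
    (1,3)@(3, 7): e=[8,6,14] → █
    (2,3)@(5, 7): e=[28,14,-14] → ·
    (1,4)@(3, 9): e=[4,10,14] → █
    (2,4)@(5, 9): e=[24,18,-14] → ·
    (1,5)@(3, 11): e=[0,14,14] → █  [on edge]
    (2,5)@(5, 11): e=[20,22,-14] → ·
    (1,6)@(3, 13): e=[-4,18,14] → ·
  covered (4 px):
    · · · · · · · · ·
    · · · · · · · · ·
    · █ · · · · · · ·
    · █ · · · · · · ·
    · █ · · · · · · ·
    · █ · · · · · · ·
    · · · · · · · · ·
    · · · · · · · · ·

Final: [39,67,35]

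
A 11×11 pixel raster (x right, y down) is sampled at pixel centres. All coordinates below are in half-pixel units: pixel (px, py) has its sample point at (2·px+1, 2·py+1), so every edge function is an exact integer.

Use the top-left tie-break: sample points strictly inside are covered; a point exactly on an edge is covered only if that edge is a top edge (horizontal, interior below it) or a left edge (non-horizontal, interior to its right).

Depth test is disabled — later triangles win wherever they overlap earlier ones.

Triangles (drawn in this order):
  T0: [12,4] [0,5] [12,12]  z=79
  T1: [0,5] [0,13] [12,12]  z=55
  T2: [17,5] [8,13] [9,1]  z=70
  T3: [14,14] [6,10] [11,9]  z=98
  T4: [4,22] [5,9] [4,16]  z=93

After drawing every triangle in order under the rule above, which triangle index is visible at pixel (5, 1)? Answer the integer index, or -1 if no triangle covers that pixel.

T0:
  2·area = 96  (B↔C swapped to make it positive)
  edge (12, 4)→(12, 12): d=(0,8) right/bottom  bias=-1
  edge (12, 12)→(0, 5): d=(-12,-7) top-left  bias=+0
  edge (0, 5)→(12, 4): d=(12,-1) top-left  bias=+0
    (0,2)@(1, 5): e=[88,7,1] → X
    (1,2)@(3, 5): e=[72,21,3] → X
    (2,2)@(5, 5): e=[56,35,5] → X
    (3,2)@(7, 5): e=[40,49,7] → X
    (4,2)@(9, 5): e=[24,63,9] → X
    (5,2)@(11, 5): e=[8,77,11] → X
    (6,2)@(13, 5): e=[-8,91,13] → .
    (0,3)@(1, 7): e=[88,-17,25] → .
    (1,3)@(3, 7): e=[72,-3,27] → .
    (2,3)@(5, 7): e=[56,11,29] → X
    (6,3)@(13, 7): e=[-8,67,37] → .
    (2,4)@(5, 9): e=[56,-13,53] → .
  covered (14 px):
    . . . . . . . . . . .
    . . . . . . . . . . .
    X X X X X X . . . . .
    . . X X X X . . . . .
    . . . X X X . . . . .
    . . . . . X . . . . .
    . . . . . . . . . . .
    . . . . . . . . . . .
    . . . . . . . . . . .
    . . . . . . . . . . .
    . . . . . . . . . . .
T1:
  2·area = 96  (B↔C swapped to make it positive)
  edge (0, 5)→(12, 12): d=(12,7) right/bottom  bias=-1
  edge (12, 12)→(0, 13): d=(-12,1) right/bottom  bias=-1
  edge (0, 13)→(0, 5): d=(0,-8) top-left  bias=+0
    (0,3)@(1, 7): e=[17,71,8] → X
    (1,3)@(3, 7): e=[3,69,24] → X
    (2,3)@(5, 7): e=[-11,67,40] → .
    (0,4)@(1, 9): e=[41,47,8] → X
    (2,4)@(5, 9): e=[13,43,40] → X
    (3,4)@(7, 9): e=[-1,41,56] → .
    (0,5)@(1, 11): e=[65,23,8] → X
    (3,5)@(7, 11): e=[23,17,56] → X
    (4,5)@(9, 11): e=[9,15,72] → X
    (5,5)@(11, 11): e=[-5,13,88] → .
    (0,6)@(1, 13): e=[89,-1,8] → .
    (1,6)@(3, 13): e=[75,-3,24] → .
  covered (10 px):
    . . . . . . . . . . .
    . . . . . . . . . . .
    . . . . . . . . . . .
    X X . . . . . . . . .
    X X X . . . . . . . .
    X X X X X . . . . . .
    . . . . . . . . . . .
    . . . . . . . . . . .
    . . . . . . . . . . .
    . . . . . . . . . . .
    . . . . . . . . . . .
T2:
  2·area = 100
  edge (17, 5)→(8, 13): d=(-9,8) right/bottom  bias=-1
  edge (8, 13)→(9, 1): d=(1,-12) top-left  bias=+0
  edge (9, 1)→(17, 5): d=(8,4) right/bottom  bias=-1
    (4,0)@(9, 1): e=[100,0,0] → .  [on edge]
    (4,1)@(9, 3): e=[82,2,16] → X
    (5,1)@(11, 3): e=[66,26,8] → X
    (6,1)@(13, 3): e=[50,50,0] → .  [on edge]
    (4,2)@(9, 5): e=[64,4,32] → X
    (6,2)@(13, 5): e=[32,52,16] → X
    (7,2)@(15, 5): e=[16,76,8] → X
    (8,2)@(17, 5): e=[0,100,0] → .  [on edge]
    (4,3)@(9, 7): e=[46,6,48] → X
    (7,3)@(15, 7): e=[-2,78,24] → .
    (10,3)@(21, 7): e=[-50,150,0] → .  [on edge]
    (4,4)@(9, 9): e=[28,8,64] → X
  covered (12 px):
    . . . . . . . . . . .
    . . . . X X . . . . .
    . . . . X X X X . . .
    . . . . X X X . . . .
    . . . . X X . . . . .
    . . . . X . . . . . .
    . . . . . . . . . . .
    . . . . . . . . . . .
    . . . . . . . . . . .
    . . . . . . . . . . .
    . . . . . . . . . . .
T3:
  2·area = 28
  edge (14, 14)→(6, 10): d=(-8,-4) top-left  bias=+0
  edge (6, 10)→(11, 9): d=(5,-1) top-left  bias=+0
  edge (11, 9)→(14, 14): d=(3,5) right/bottom  bias=-1
    (10,3)@(21, 7): e=[84,0,-56] → .  [on edge]
    (5,4)@(11, 9): e=[28,0,0] → .  [on edge]
    (0,5)@(1, 11): e=[-28,0,56] → .  [on edge]
    (4,5)@(9, 11): e=[4,8,16] → X
    (5,5)@(11, 11): e=[12,10,6] → X
    (6,5)@(13, 11): e=[20,12,-4] → .
    (4,6)@(9, 13): e=[-12,18,22] → .
    (5,6)@(11, 13): e=[-4,20,12] → .
    (6,6)@(13, 13): e=[4,22,2] → X
    (7,6)@(15, 13): e=[12,24,-8] → .
    (6,7)@(13, 15): e=[-12,32,8] → .
    (8,9)@(17, 19): e=[-28,56,0] → .  [on edge]
  covered (3 px):
    . . . . . . . . . . .
    . . . . . . . . . . .
    . . . . . . . . . . .
    . . . . . . . . . . .
    . . . . . . . . . . .
    . . . . X X . . . . .
    . . . . . . X . . . .
    . . . . . . . . . . .
    . . . . . . . . . . .
    . . . . . . . . . . .
    . . . . . . . . . . .
T4:
  2·area = 6  (B↔C swapped to make it positive)
  edge (4, 22)→(4, 16): d=(0,-6) top-left  bias=+0
  edge (4, 16)→(5, 9): d=(1,-7) top-left  bias=+0
  edge (5, 9)→(4, 22): d=(-1,13) right/bottom  bias=-1
    (2,4)@(5, 9): e=[6,0,0] → .  [on edge]
  covered (0 px):
    . . . . . . . . . . .
    . . . . . . . . . . .
    . . . . . . . . . . .
    . . . . . . . . . . .
    . . . . . . . . . . .
    . . . . . . . . . . .
    . . . . . . . . . . .
    . . . . . . . . . . .
    . . . . . . . . . . .
    . . . . . . . . . . .
    . . . . . . . . . . .

Z-buffer (winner per pixel, '.' = empty):
  . . . . . . . . . . .
  . . . . 2 2 . . . . .
  0 0 0 0 2 2 2 2 . . .
  1 1 0 0 2 2 2 . . . .
  1 1 1 0 2 2 . . . . .
  1 1 1 1 3 3 . . . . .
  . . . . . . 3 . . . .
  . . . . . . . . . . .
  . . . . . . . . . . .
  . . . . . . . . . . .
  . . . . . . . . . . .

Final: 2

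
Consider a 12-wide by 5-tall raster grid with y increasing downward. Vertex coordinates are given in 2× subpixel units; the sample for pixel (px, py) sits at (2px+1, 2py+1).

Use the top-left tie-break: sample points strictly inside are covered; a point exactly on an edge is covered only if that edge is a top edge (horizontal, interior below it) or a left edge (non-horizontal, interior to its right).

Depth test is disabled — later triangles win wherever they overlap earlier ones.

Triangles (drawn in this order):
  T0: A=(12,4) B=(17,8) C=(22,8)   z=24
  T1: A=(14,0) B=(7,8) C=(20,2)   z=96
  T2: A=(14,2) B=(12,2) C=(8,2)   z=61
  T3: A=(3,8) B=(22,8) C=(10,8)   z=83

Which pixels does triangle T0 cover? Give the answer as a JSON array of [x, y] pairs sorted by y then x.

T0:
  2·area = 20  (B↔C swapped to make it positive)
  edge (12, 4)→(22, 8): d=(10,4) right/bottom  bias=-1
  edge (22, 8)→(17, 8): d=(-5,0) right/bottom  bias=-1
  edge (17, 8)→(12, 4): d=(-5,-4) top-left  bias=+0
    (8,3)@(17, 7): e=[10,5,5] → X
    (9,3)@(19, 7): e=[2,5,13] → X
    (10,3)@(21, 7): e=[-6,5,21] → .
    (8,4)@(17, 9): e=[30,-5,-5] → .
    (9,4)@(19, 9): e=[22,-5,3] → .
  covered (2 px):
    . . . . . . . . . . . .
    . . . . . . . . . . . .
    . . . . . . . . . . . .
    . . . . . . . . X X . .
    . . . . . . . . . . . .
T1:
  2·area = 62  (B↔C swapped to make it positive)
  edge (14, 0)→(20, 2): d=(6,2) right/bottom  bias=-1
  edge (20, 2)→(7, 8): d=(-13,6) right/bottom  bias=-1
  edge (7, 8)→(14, 0): d=(7,-8) top-left  bias=+0
    (7,0)@(15, 1): e=[4,43,15] → X
    (8,0)@(17, 1): e=[0,31,31] → .  [on edge]
    (6,1)@(13, 3): e=[20,29,13] → X
    (8,1)@(17, 3): e=[12,5,45] → X
    (9,1)@(19, 3): e=[8,-7,61] → .
    (11,1)@(23, 3): e=[0,-31,93] → .  [on edge]
    (5,2)@(11, 5): e=[36,15,11] → X
    (7,2)@(15, 5): e=[28,-9,43] → .
    (8,2)@(17, 5): e=[24,-21,59] → .
    (4,3)@(9, 7): e=[52,1,9] → X
    (5,3)@(11, 7): e=[48,-11,25] → .
    (6,3)@(13, 7): e=[44,-23,41] → .
  covered (7 px):
    . . . . . . . X . . . .
    . . . . . . X X X . . .
    . . . . . X X . . . . .
    . . . . X . . . . . . .
    . . . . . . . . . . . .
T2:
  degenerate (2·area = 0) — covers nothing
T3:
  degenerate (2·area = 0) — covers nothing

Answer: [[8,3],[9,3]]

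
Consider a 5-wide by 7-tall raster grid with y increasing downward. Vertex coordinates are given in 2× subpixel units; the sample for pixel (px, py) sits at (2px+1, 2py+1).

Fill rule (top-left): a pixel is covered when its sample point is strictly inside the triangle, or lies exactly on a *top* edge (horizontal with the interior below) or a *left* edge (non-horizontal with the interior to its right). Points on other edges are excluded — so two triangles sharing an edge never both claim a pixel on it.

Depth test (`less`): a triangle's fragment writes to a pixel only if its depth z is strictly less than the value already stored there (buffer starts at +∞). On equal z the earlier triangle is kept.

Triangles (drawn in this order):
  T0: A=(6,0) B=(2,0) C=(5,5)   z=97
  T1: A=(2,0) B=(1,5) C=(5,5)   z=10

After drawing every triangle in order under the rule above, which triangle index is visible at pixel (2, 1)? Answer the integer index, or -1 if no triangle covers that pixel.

T0:
  2·area = 20  (B↔C swapped to make it positive)
  edge (6, 0)→(5, 5): d=(-1,5) right/bottom  bias=-1
  edge (5, 5)→(2, 0): d=(-3,-5) top-left  bias=+0
  edge (2, 0)→(6, 0): d=(4,0) top-left  bias=+0
    (1,0)@(3, 1): e=[14,2,4] → █
    (2,0)@(5, 1): e=[4,12,4] → █
    (3,0)@(7, 1): e=[-6,22,4] → ·
    (1,1)@(3, 3): e=[12,-4,12] → ·
    (2,1)@(5, 3): e=[2,6,12] → █
    (3,1)@(7, 3): e=[-8,16,12] → ·
    (2,2)@(5, 5): e=[0,0,20] → ·  [on edge]
  covered (3 px):
    · █ █ · ·
    · · █ · ·
    · · · · ·
    · · · · ·
    · · · · ·
    · · · · ·
    · · · · ·
T1:
  2·area = 20  (B↔C swapped to make it positive)
  edge (2, 0)→(5, 5): d=(3,5) right/bottom  bias=-1
  edge (5, 5)→(1, 5): d=(-4,0) right/bottom  bias=-1
  edge (1, 5)→(2, 0): d=(1,-5) top-left  bias=+0
    (1,1)@(3, 3): e=[4,8,8] → █
    (2,1)@(5, 3): e=[-6,8,18] → ·
    (0,2)@(1, 5): e=[20,0,0] → ·  [on edge]
    (1,2)@(3, 5): e=[10,0,10] → ·  [on edge]
    (2,2)@(5, 5): e=[0,0,20] → ·  [on edge]
    (3,2)@(7, 5): e=[-10,0,30] → ·  [on edge]
    (4,2)@(9, 5): e=[-20,0,40] → ·  [on edge]
  covered (1 px):
    · · · · ·
    · █ · · ·
    · · · · ·
    · · · · ·
    · · · · ·
    · · · · ·
    · · · · ·

Z-buffer (winner per pixel, '.' = empty):
  . 0 0 . .
  . 1 0 . .
  . . . . .
  . . . . .
  . . . . .
  . . . . .
  . . . . .

Final: 0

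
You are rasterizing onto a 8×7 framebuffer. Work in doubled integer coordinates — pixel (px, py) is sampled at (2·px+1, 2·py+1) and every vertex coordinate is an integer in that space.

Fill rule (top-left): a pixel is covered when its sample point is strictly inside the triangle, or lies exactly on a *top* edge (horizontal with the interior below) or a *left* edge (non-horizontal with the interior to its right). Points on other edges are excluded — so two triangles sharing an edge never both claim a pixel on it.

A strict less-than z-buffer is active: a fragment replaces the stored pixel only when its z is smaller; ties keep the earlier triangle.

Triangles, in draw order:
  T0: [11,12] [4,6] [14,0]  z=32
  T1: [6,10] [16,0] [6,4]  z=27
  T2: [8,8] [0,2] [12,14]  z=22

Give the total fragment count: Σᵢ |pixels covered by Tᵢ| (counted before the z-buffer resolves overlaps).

T0:
  2·area = 102
  edge (11, 12)→(4, 6): d=(-7,-6) top-left  bias=+0
  edge (4, 6)→(14, 0): d=(10,-6) top-left  bias=+0
  edge (14, 0)→(11, 12): d=(-3,12) right/bottom  bias=-1
    (6,0)@(13, 1): e=[89,4,9] → X
    (7,0)@(15, 1): e=[101,16,-15] → .
    (4,1)@(9, 3): e=[51,0,51] → X  [on edge]
    (5,1)@(11, 3): e=[63,12,27] → X
    (7,1)@(15, 3): e=[87,36,-21] → .
    (3,2)@(7, 5): e=[25,8,69] → X
    (6,2)@(13, 5): e=[61,44,-3] → .
    (3,3)@(7, 7): e=[11,28,63] → X
    (6,3)@(13, 7): e=[47,64,-9] → .
    (3,4)@(7, 9): e=[-3,48,57] → .
    (4,4)@(9, 9): e=[9,60,33] → X
    (6,4)@(13, 9): e=[33,84,-15] → .
  covered (13 px):
    . . . . . . X .
    . . . . X X X .
    . . . X X X . .
    . . . X X X . .
    . . . . X X . .
    . . . . . X . .
    . . . . . . . .
T1:
  2·area = 60  (B↔C swapped to make it positive)
  edge (6, 10)→(6, 4): d=(0,-6) top-left  bias=+0
  edge (6, 4)→(16, 0): d=(10,-4) top-left  bias=+0
  edge (16, 0)→(6, 10): d=(-10,10) right/bottom  bias=-1
    (7,0)@(15, 1): e=[54,6,0] → .  [on edge]
    (4,1)@(9, 3): e=[18,2,40] → X
    (5,1)@(11, 3): e=[30,10,20] → X
    (6,1)@(13, 3): e=[42,18,0] → .  [on edge]
    (3,2)@(7, 5): e=[6,14,40] → X
    (5,2)@(11, 5): e=[30,30,0] → .  [on edge]
    (3,3)@(7, 7): e=[6,34,20] → X
    (4,3)@(9, 7): e=[18,42,0] → .  [on edge]
    (3,4)@(7, 9): e=[6,54,0] → .  [on edge]
    (2,5)@(5, 11): e=[-6,66,0] → .  [on edge]
    (1,6)@(3, 13): e=[-18,78,0] → .  [on edge]
  covered (5 px):
    . . . . . . . .
    . . . . X X . .
    . . . X X . . .
    . . . X . . . .
    . . . . . . . .
    . . . . . . . .
    . . . . . . . .
T2:
  2·area = 24  (B↔C swapped to make it positive)
  edge (8, 8)→(12, 14): d=(4,6) right/bottom  bias=-1
  edge (12, 14)→(0, 2): d=(-12,-12) top-left  bias=+0
  edge (0, 2)→(8, 8): d=(8,6) right/bottom  bias=-1
    (0,1)@(1, 3): e=[22,0,2] → X  [on edge]
    (1,1)@(3, 3): e=[10,24,-10] → .
    (0,2)@(1, 5): e=[30,-24,18] → .
    (1,2)@(3, 5): e=[18,0,6] → X  [on edge]
    (2,2)@(5, 5): e=[6,24,-6] → .
    (1,3)@(3, 7): e=[26,-24,22] → .
    (2,3)@(5, 7): e=[14,0,10] → X  [on edge]
    (3,3)@(7, 7): e=[2,24,-2] → .
    (2,4)@(5, 9): e=[22,-24,26] → .
    (3,4)@(7, 9): e=[10,0,14] → X  [on edge]
    (4,4)@(9, 9): e=[-2,24,2] → .
    (3,5)@(7, 11): e=[18,-24,30] → .
    (4,5)@(9, 11): e=[6,0,18] → X  [on edge]
    (5,6)@(11, 13): e=[2,0,22] → X  [on edge]
  covered (6 px):
    . . . . . . . .
    X . . . . . . .
    . X . . . . . .
    . . X . . . . .
    . . . X . . . .
    . . . . X . . .
    . . . . . X . .

Result: 24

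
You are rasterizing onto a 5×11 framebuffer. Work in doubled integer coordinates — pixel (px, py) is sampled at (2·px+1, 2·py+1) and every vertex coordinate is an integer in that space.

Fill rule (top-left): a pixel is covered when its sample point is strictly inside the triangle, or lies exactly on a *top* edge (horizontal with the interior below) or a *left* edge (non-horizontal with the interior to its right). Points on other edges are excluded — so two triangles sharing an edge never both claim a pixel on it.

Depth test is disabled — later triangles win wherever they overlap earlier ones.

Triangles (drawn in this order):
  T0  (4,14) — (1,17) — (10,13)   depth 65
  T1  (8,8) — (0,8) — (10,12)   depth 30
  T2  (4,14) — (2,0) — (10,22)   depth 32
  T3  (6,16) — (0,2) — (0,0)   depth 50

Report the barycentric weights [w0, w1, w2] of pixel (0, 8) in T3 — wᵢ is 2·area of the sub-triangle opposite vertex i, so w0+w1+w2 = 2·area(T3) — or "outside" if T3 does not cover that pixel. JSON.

T0:
  2·area = 15  (B↔C swapped to make it positive)
  edge (4, 14)→(10, 13): d=(6,-1) top-left  bias=+0
  edge (10, 13)→(1, 17): d=(-9,4) right/bottom  bias=-1
  edge (1, 17)→(4, 14): d=(3,-3) top-left  bias=+0
    (4,4)@(9, 9): e=[-25,40,0] → ·  [on edge]
    (3,5)@(7, 11): e=[-15,30,0] → ·  [on edge]
    (2,6)@(5, 13): e=[-5,20,0] → ·  [on edge]
    (1,7)@(3, 15): e=[5,10,0] → #  [on edge]
    (2,7)@(5, 15): e=[7,2,6] → #
    (3,7)@(7, 15): e=[9,-6,12] → ·
    (0,8)@(1, 17): e=[15,0,0] → ·  [on edge]
    (1,8)@(3, 17): e=[17,-8,6] → ·
    (2,8)@(5, 17): e=[19,-16,12] → ·
  covered (2 px):
    · · · · ·
    · · · · ·
    · · · · ·
    · · · · ·
    · · · · ·
    · · · · ·
    · · · · ·
    · # # · ·
    · · · · ·
    · · · · ·
    · · · · ·
T1:
  2·area = 32  (B↔C swapped to make it positive)
  edge (8, 8)→(10, 12): d=(2,4) right/bottom  bias=-1
  edge (10, 12)→(0, 8): d=(-10,-4) top-left  bias=+0
  edge (0, 8)→(8, 8): d=(8,0) top-left  bias=+0
    (1,4)@(3, 9): e=[22,2,8] → #
    (2,4)@(5, 9): e=[14,10,8] → #
    (3,4)@(7, 9): e=[6,18,8] → #
    (4,4)@(9, 9): e=[-2,26,8] → ·
    (1,5)@(3, 11): e=[26,-18,24] → ·
    (2,5)@(5, 11): e=[18,-10,24] → ·
    (3,5)@(7, 11): e=[10,-2,24] → ·
    (4,5)@(9, 11): e=[2,6,24] → #
    (4,6)@(9, 13): e=[6,-14,40] → ·
  covered (4 px):
    · · · · ·
    · · · · ·
    · · · · ·
    · · · · ·
    · # # # ·
    · · · · #
    · · · · ·
    · · · · ·
    · · · · ·
    · · · · ·
    · · · · ·
T2:
  2·area = 68
  edge (4, 14)→(2, 0): d=(-2,-14) top-left  bias=+0
  edge (2, 0)→(10, 22): d=(8,22) right/bottom  bias=-1
  edge (10, 22)→(4, 14): d=(-6,-8) top-left  bias=+0
    (1,1)@(3, 3): e=[8,2,58] → #
    (2,1)@(5, 3): e=[36,-42,74] → ·
    (1,2)@(3, 5): e=[4,18,46] → #
    (2,2)@(5, 5): e=[32,-26,62] → ·
    (1,3)@(3, 7): e=[0,34,34] → #  [on edge]
    (2,3)@(5, 7): e=[28,-10,50] → ·
    (1,4)@(3, 9): e=[-4,50,22] → ·
    (2,4)@(5, 9): e=[24,6,38] → #
    (3,4)@(7, 9): e=[52,-38,54] → ·
    (2,5)@(5, 11): e=[20,22,26] → #
    (3,5)@(7, 11): e=[48,-22,42] → ·
    (2,6)@(5, 13): e=[16,38,14] → #
    (2,10)@(5, 21): e=[0,102,-34] → ·  [on edge]
  covered (9 px):
    · · · · ·
    · # · · ·
    · # · · ·
    · # · · ·
    · · # · ·
    · · # · ·
    · · # · ·
    · · # # ·
    · · · # ·
    · · · · ·
    · · · · ·
T3:
  2·area = 12
  edge (6, 16)→(0, 2): d=(-6,-14) top-left  bias=+0
  edge (0, 2)→(0, 0): d=(0,-2) top-left  bias=+0
  edge (0, 0)→(6, 16): d=(6,16) right/bottom  bias=-1
    (0,1)@(1, 3): e=[8,2,2] → #
    (1,1)@(3, 3): e=[36,6,-30] → ·
    (0,2)@(1, 5): e=[-4,2,14] → ·
    (1,4)@(3, 9): e=[0,6,6] → #  [on edge]
    (2,4)@(5, 9): e=[28,10,-26] → ·
    (1,5)@(3, 11): e=[-12,6,18] → ·
  covered (2 px):
    · · · · ·
    # · · · ·
    · · · · ·
    · · · · ·
    · # · · ·
    · · · · ·
    · · · · ·
    · · · · ·
    · · · · ·
    · · · · ·
    · · · · ·

Final: "outside"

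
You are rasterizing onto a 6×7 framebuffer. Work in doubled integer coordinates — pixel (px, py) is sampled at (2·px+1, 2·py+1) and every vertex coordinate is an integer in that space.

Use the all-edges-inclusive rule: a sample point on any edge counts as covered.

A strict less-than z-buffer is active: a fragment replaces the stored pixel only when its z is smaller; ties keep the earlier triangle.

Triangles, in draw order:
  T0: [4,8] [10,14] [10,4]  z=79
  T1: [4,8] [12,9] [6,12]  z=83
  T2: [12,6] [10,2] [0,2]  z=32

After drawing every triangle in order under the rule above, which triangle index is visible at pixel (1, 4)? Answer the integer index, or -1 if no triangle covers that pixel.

T0:
  2·area = 60  (B↔C swapped to make it positive)
  edge (4, 8)→(10, 4): d=(6,-4) inclusive
  edge (10, 4)→(10, 14): d=(0,10) inclusive
  edge (10, 14)→(4, 8): d=(-6,-6) inclusive
    (0,2)@(1, 5): e=[-30,90,0] → ·  [on edge]
    (4,2)@(9, 5): e=[2,10,48] → #
    (5,2)@(11, 5): e=[10,-10,60] → ·
    (1,3)@(3, 7): e=[-10,70,0] → ·  [on edge]
    (3,3)@(7, 7): e=[6,30,24] → #
    (5,3)@(11, 7): e=[22,-10,48] → ·
    (2,4)@(5, 9): e=[10,50,0] → #  [on edge]
    (5,4)@(11, 9): e=[34,-10,36] → ·
    (2,5)@(5, 11): e=[22,50,-12] → ·
    (3,5)@(7, 11): e=[30,30,0] → #  [on edge]
    (5,5)@(11, 11): e=[46,-10,24] → ·
    (3,6)@(7, 13): e=[42,30,-12] → ·
    (4,6)@(9, 13): e=[50,10,0] → #  [on edge]
  covered (9 px):
    · · · · · ·
    · · · · · ·
    · · · · # ·
    · · · # # ·
    · · # # # ·
    · · · # # ·
    · · · · # ·
T1:
  2·area = 30
  edge (4, 8)→(12, 9): d=(8,1) inclusive
  edge (12, 9)→(6, 12): d=(-6,3) inclusive
  edge (6, 12)→(4, 8): d=(-2,-4) inclusive
    (2,4)@(5, 9): e=[7,21,2] → #
    (3,4)@(7, 9): e=[5,15,10] → #
    (4,4)@(9, 9): e=[3,9,18] → #
    (5,4)@(11, 9): e=[1,3,26] → #
    (2,5)@(5, 11): e=[23,9,-2] → ·
    (3,5)@(7, 11): e=[21,3,6] → #
    (4,5)@(9, 11): e=[19,-3,14] → ·
    (5,5)@(11, 11): e=[17,-9,22] → ·
    (3,6)@(7, 13): e=[37,-9,2] → ·
  covered (5 px):
    · · · · · ·
    · · · · · ·
    · · · · · ·
    · · · · · ·
    · · # # # #
    · · · # · ·
    · · · · · ·
T2:
  2·area = 40  (B↔C swapped to make it positive)
  edge (12, 6)→(0, 2): d=(-12,-4) inclusive
  edge (0, 2)→(10, 2): d=(10,0) inclusive
  edge (10, 2)→(12, 6): d=(2,4) inclusive
    (1,1)@(3, 3): e=[0,10,30] → #  [on edge]
    (2,1)@(5, 3): e=[8,10,22] → #
    (3,1)@(7, 3): e=[16,10,14] → #
    (4,1)@(9, 3): e=[24,10,6] → #
    (5,1)@(11, 3): e=[32,10,-2] → ·
    (1,2)@(3, 5): e=[-24,30,34] → ·
    (2,2)@(5, 5): e=[-16,30,26] → ·
    (3,2)@(7, 5): e=[-8,30,18] → ·
    (4,2)@(9, 5): e=[0,30,10] → #  [on edge]
    (5,2)@(11, 5): e=[8,30,2] → #
    (4,3)@(9, 7): e=[-24,50,14] → ·
    (5,3)@(11, 7): e=[-16,50,6] → ·
  covered (6 px):
    · · · · · ·
    · # # # # ·
    · · · · # #
    · · · · · ·
    · · · · · ·
    · · · · · ·
    · · · · · ·

Z-buffer (winner per pixel, '.' = empty):
  . . . . . .
  . 2 2 2 2 .
  . . . . 2 2
  . . . 0 0 .
  . . 0 0 0 1
  . . . 0 0 .
  . . . . 0 .

Final: -1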